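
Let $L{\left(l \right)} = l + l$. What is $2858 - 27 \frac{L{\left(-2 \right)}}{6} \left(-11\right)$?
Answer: $2660$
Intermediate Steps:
$L{\left(l \right)} = 2 l$
$2858 - 27 \frac{L{\left(-2 \right)}}{6} \left(-11\right) = 2858 - 27 \frac{2 \left(-2\right)}{6} \left(-11\right) = 2858 - 27 \left(\left(-4\right) \frac{1}{6}\right) \left(-11\right) = 2858 - 27 \left(- \frac{2}{3}\right) \left(-11\right) = 2858 - \left(-18\right) \left(-11\right) = 2858 - 198 = 2660$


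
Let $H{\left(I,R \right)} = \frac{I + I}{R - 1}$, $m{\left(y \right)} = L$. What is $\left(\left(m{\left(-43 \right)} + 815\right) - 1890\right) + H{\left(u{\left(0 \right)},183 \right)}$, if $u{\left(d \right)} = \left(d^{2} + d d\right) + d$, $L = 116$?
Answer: $-959$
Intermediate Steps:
$m{\left(y \right)} = 116$
$u{\left(d \right)} = d + 2 d^{2}$ ($u{\left(d \right)} = \left(d^{2} + d^{2}\right) + d = 2 d^{2} + d = d + 2 d^{2}$)
$H{\left(I,R \right)} = \frac{2 I}{-1 + R}$
$\left(\left(m{\left(-43 \right)} + 815\right) - 1890\right) + H{\left(u{\left(0 \right)},183 \right)} = \left(\left(116 + 815\right) - 1890\right) + \frac{2 \cdot 0 \left(1 + 2 \cdot 0\right)}{-1 + 183} = \left(931 - 1890\right) + \frac{2 \cdot 0 \left(1 + 0\right)}{182} = -959 + 2 \cdot 0 \cdot 1 \cdot \frac{1}{182} = -959 + 2 \cdot 0 \cdot \frac{1}{182} = -959 + 0 = -959$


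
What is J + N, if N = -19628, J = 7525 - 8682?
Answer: -20785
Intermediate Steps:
J = -1157
J + N = -1157 - 19628 = -20785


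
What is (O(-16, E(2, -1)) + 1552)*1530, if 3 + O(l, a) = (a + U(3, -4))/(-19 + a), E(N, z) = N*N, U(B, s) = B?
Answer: 2369256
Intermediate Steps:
E(N, z) = N²
O(l, a) = -3 + (3 + a)/(-19 + a) (O(l, a) = -3 + (a + 3)/(-19 + a) = -3 + (3 + a)/(-19 + a))
(O(-16, E(2, -1)) + 1552)*1530 = (2*(30 - 1*2²)/(-19 + 2²) + 1552)*1530 = (2*(30 - 1*4)/(-19 + 4) + 1552)*1530 = (2*(30 - 4)/(-15) + 1552)*1530 = (2*(-1/15)*26 + 1552)*1530 = (-52/15 + 1552)*1530 = (23228/15)*1530 = 2369256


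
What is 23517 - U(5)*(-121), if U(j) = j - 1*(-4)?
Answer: 24606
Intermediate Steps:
U(j) = 4 + j (U(j) = j + 4 = 4 + j)
23517 - U(5)*(-121) = 23517 - (4 + 5)*(-121) = 23517 - 9*(-121) = 23517 - 1*(-1089) = 23517 + 1089 = 24606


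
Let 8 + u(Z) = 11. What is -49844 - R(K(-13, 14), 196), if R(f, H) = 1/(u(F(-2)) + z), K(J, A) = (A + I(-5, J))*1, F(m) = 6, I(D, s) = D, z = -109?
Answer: -5283463/106 ≈ -49844.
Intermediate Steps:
u(Z) = 3 (u(Z) = -8 + 11 = 3)
K(J, A) = -5 + A (K(J, A) = (A - 5)*1 = (-5 + A)*1 = -5 + A)
R(f, H) = -1/106 (R(f, H) = 1/(3 - 109) = 1/(-106) = -1/106)
-49844 - R(K(-13, 14), 196) = -49844 - 1*(-1/106) = -49844 + 1/106 = -5283463/106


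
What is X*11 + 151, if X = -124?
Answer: -1213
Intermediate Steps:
X*11 + 151 = -124*11 + 151 = -1364 + 151 = -1213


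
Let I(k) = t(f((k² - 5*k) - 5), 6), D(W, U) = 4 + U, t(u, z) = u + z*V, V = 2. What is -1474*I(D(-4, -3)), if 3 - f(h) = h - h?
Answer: -22110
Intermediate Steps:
f(h) = 3 (f(h) = 3 - (h - h) = 3 - 1*0 = 3 + 0 = 3)
t(u, z) = u + 2*z (t(u, z) = u + z*2 = u + 2*z)
I(k) = 15 (I(k) = 3 + 2*6 = 3 + 12 = 15)
-1474*I(D(-4, -3)) = -1474*15 = -22110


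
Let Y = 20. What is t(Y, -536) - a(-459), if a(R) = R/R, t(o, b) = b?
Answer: -537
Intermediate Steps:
a(R) = 1
t(Y, -536) - a(-459) = -536 - 1*1 = -536 - 1 = -537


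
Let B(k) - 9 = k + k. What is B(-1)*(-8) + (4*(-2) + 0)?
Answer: -64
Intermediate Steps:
B(k) = 9 + 2*k (B(k) = 9 + (k + k) = 9 + 2*k)
B(-1)*(-8) + (4*(-2) + 0) = (9 + 2*(-1))*(-8) + (4*(-2) + 0) = (9 - 2)*(-8) + (-8 + 0) = 7*(-8) - 8 = -56 - 8 = -64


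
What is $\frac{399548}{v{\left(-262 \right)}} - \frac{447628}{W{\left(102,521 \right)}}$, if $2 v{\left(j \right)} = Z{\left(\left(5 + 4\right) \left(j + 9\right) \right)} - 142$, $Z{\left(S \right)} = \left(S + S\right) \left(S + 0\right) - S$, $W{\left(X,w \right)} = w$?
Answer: $- \frac{4642199102388}{5403599953} \approx -859.09$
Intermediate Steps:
$Z{\left(S \right)} = - S + 2 S^{2}$ ($Z{\left(S \right)} = 2 S S - S = 2 S^{2} - S = - S + 2 S^{2}$)
$v{\left(j \right)} = -71 + \frac{\left(81 + 9 j\right) \left(161 + 18 j\right)}{2}$ ($v{\left(j \right)} = \frac{\left(5 + 4\right) \left(j + 9\right) \left(-1 + 2 \left(5 + 4\right) \left(j + 9\right)\right) - 142}{2} = \frac{9 \left(9 + j\right) \left(-1 + 2 \cdot 9 \left(9 + j\right)\right) - 142}{2} = \frac{\left(81 + 9 j\right) \left(-1 + 2 \left(81 + 9 j\right)\right) - 142}{2} = \frac{\left(81 + 9 j\right) \left(-1 + \left(162 + 18 j\right)\right) - 142}{2} = \frac{\left(81 + 9 j\right) \left(161 + 18 j\right) - 142}{2} = \frac{-142 + \left(81 + 9 j\right) \left(161 + 18 j\right)}{2} = -71 + \frac{\left(81 + 9 j\right) \left(161 + 18 j\right)}{2}$)
$\frac{399548}{v{\left(-262 \right)}} - \frac{447628}{W{\left(102,521 \right)}} = \frac{399548}{\frac{12899}{2} + 81 \left(-262\right)^{2} + \frac{2907}{2} \left(-262\right)} - \frac{447628}{521} = \frac{399548}{\frac{12899}{2} + 81 \cdot 68644 - 380817} - \frac{447628}{521} = \frac{399548}{\frac{12899}{2} + 5560164 - 380817} - \frac{447628}{521} = \frac{399548}{\frac{10371593}{2}} - \frac{447628}{521} = 399548 \cdot \frac{2}{10371593} - \frac{447628}{521} = \frac{799096}{10371593} - \frac{447628}{521} = - \frac{4642199102388}{5403599953}$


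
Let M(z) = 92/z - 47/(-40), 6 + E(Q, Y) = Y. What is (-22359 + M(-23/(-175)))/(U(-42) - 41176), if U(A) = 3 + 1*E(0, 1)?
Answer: 288771/549040 ≈ 0.52596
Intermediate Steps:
E(Q, Y) = -6 + Y
U(A) = -2 (U(A) = 3 + 1*(-6 + 1) = 3 + 1*(-5) = 3 - 5 = -2)
M(z) = 47/40 + 92/z (M(z) = 92/z - 47*(-1/40) = 92/z + 47/40 = 47/40 + 92/z)
(-22359 + M(-23/(-175)))/(U(-42) - 41176) = (-22359 + (47/40 + 92/((-23/(-175)))))/(-2 - 41176) = (-22359 + (47/40 + 92/((-23*(-1/175)))))/(-41178) = (-22359 + (47/40 + 92/(23/175)))*(-1/41178) = (-22359 + (47/40 + 92*(175/23)))*(-1/41178) = (-22359 + (47/40 + 700))*(-1/41178) = (-22359 + 28047/40)*(-1/41178) = -866313/40*(-1/41178) = 288771/549040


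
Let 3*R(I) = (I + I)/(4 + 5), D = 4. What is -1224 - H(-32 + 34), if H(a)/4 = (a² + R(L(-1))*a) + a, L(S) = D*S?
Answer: -33632/27 ≈ -1245.6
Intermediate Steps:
L(S) = 4*S
R(I) = 2*I/27 (R(I) = ((I + I)/(4 + 5))/3 = ((2*I)/9)/3 = ((2*I)*(⅑))/3 = (2*I/9)/3 = 2*I/27)
H(a) = 4*a² + 76*a/27 (H(a) = 4*((a² + (2*(4*(-1))/27)*a) + a) = 4*((a² + ((2/27)*(-4))*a) + a) = 4*((a² - 8*a/27) + a) = 4*(a² + 19*a/27) = 4*a² + 76*a/27)
-1224 - H(-32 + 34) = -1224 - 4*(-32 + 34)*(19 + 27*(-32 + 34))/27 = -1224 - 4*2*(19 + 27*2)/27 = -1224 - 4*2*(19 + 54)/27 = -1224 - 4*2*73/27 = -1224 - 1*584/27 = -1224 - 584/27 = -33632/27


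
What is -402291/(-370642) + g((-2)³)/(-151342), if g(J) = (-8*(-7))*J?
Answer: 30524786069/28046850782 ≈ 1.0884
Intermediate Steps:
g(J) = 56*J
-402291/(-370642) + g((-2)³)/(-151342) = -402291/(-370642) + (56*(-2)³)/(-151342) = -402291*(-1/370642) + (56*(-8))*(-1/151342) = 402291/370642 - 448*(-1/151342) = 402291/370642 + 224/75671 = 30524786069/28046850782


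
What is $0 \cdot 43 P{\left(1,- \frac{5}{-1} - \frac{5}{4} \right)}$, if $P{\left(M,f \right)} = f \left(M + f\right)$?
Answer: $0$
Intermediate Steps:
$0 \cdot 43 P{\left(1,- \frac{5}{-1} - \frac{5}{4} \right)} = 0 \cdot 43 \left(- \frac{5}{-1} - \frac{5}{4}\right) \left(1 - \left(-5 + \frac{5}{4}\right)\right) = 0 \left(\left(-5\right) \left(-1\right) - \frac{5}{4}\right) \left(1 - - \frac{15}{4}\right) = 0 \left(5 - \frac{5}{4}\right) \left(1 + \left(5 - \frac{5}{4}\right)\right) = 0 \frac{15 \left(1 + \frac{15}{4}\right)}{4} = 0 \cdot \frac{15}{4} \cdot \frac{19}{4} = 0 \cdot \frac{285}{16} = 0$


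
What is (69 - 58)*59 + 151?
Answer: 800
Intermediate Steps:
(69 - 58)*59 + 151 = 11*59 + 151 = 649 + 151 = 800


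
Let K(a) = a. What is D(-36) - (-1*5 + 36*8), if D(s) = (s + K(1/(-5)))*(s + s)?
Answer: 11617/5 ≈ 2323.4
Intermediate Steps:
D(s) = 2*s*(-⅕ + s) (D(s) = (s + 1/(-5))*(s + s) = (s - ⅕)*(2*s) = (-⅕ + s)*(2*s) = 2*s*(-⅕ + s))
D(-36) - (-1*5 + 36*8) = (⅖)*(-36)*(-1 + 5*(-36)) - (-1*5 + 36*8) = (⅖)*(-36)*(-1 - 180) - (-5 + 288) = (⅖)*(-36)*(-181) - 1*283 = 13032/5 - 283 = 11617/5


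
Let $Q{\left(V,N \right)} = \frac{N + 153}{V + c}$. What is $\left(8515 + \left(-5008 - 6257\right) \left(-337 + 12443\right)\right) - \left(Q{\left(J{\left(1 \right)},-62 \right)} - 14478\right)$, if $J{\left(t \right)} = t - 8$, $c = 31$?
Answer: $- \frac{3272426419}{24} \approx -1.3635 \cdot 10^{8}$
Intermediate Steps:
$J{\left(t \right)} = -8 + t$
$Q{\left(V,N \right)} = \frac{153 + N}{31 + V}$ ($Q{\left(V,N \right)} = \frac{N + 153}{V + 31} = \frac{153 + N}{31 + V}$)
$\left(8515 + \left(-5008 - 6257\right) \left(-337 + 12443\right)\right) - \left(Q{\left(J{\left(1 \right)},-62 \right)} - 14478\right) = \left(8515 + \left(-5008 - 6257\right) \left(-337 + 12443\right)\right) - \left(\frac{153 - 62}{31 + \left(-8 + 1\right)} - 14478\right) = \left(8515 - 136374090\right) - \left(\frac{1}{31 - 7} \cdot 91 - 14478\right) = \left(8515 - 136374090\right) - \left(\frac{1}{24} \cdot 91 - 14478\right) = -136365575 - \left(\frac{1}{24} \cdot 91 - 14478\right) = -136365575 - \left(\frac{91}{24} - 14478\right) = -136365575 - - \frac{347381}{24} = -136365575 + \frac{347381}{24} = - \frac{3272426419}{24}$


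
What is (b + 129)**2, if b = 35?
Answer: 26896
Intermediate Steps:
(b + 129)**2 = (35 + 129)**2 = 164**2 = 26896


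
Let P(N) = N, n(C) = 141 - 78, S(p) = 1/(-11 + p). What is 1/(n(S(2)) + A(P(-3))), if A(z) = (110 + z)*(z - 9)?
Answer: -1/1221 ≈ -0.00081900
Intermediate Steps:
n(C) = 63
A(z) = (-9 + z)*(110 + z) (A(z) = (110 + z)*(-9 + z) = (-9 + z)*(110 + z))
1/(n(S(2)) + A(P(-3))) = 1/(63 + (-990 + (-3)² + 101*(-3))) = 1/(63 + (-990 + 9 - 303)) = 1/(63 - 1284) = 1/(-1221) = -1/1221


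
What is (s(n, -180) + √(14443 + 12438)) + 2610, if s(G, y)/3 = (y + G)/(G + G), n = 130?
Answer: 67845/26 + √26881 ≈ 2773.4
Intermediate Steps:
s(G, y) = 3*(G + y)/(2*G) (s(G, y) = 3*((y + G)/(G + G)) = 3*((G + y)/((2*G))) = 3*((G + y)*(1/(2*G))) = 3*((G + y)/(2*G)) = 3*(G + y)/(2*G))
(s(n, -180) + √(14443 + 12438)) + 2610 = ((3/2)*(130 - 180)/130 + √(14443 + 12438)) + 2610 = ((3/2)*(1/130)*(-50) + √26881) + 2610 = (-15/26 + √26881) + 2610 = 67845/26 + √26881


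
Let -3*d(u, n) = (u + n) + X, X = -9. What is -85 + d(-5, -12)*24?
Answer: 123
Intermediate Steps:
d(u, n) = 3 - n/3 - u/3 (d(u, n) = -((u + n) - 9)/3 = -((n + u) - 9)/3 = -(-9 + n + u)/3 = 3 - n/3 - u/3)
-85 + d(-5, -12)*24 = -85 + (3 - ⅓*(-12) - ⅓*(-5))*24 = -85 + (3 + 4 + 5/3)*24 = -85 + (26/3)*24 = -85 + 208 = 123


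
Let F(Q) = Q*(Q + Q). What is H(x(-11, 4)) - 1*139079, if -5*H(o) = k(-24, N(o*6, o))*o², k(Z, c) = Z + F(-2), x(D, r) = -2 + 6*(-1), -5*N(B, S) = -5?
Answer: -694371/5 ≈ -1.3887e+5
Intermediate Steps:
N(B, S) = 1 (N(B, S) = -⅕*(-5) = 1)
x(D, r) = -8 (x(D, r) = -2 - 6 = -8)
F(Q) = 2*Q² (F(Q) = Q*(2*Q) = 2*Q²)
k(Z, c) = 8 + Z (k(Z, c) = Z + 2*(-2)² = Z + 2*4 = Z + 8 = 8 + Z)
H(o) = 16*o²/5 (H(o) = -(8 - 24)*o²/5 = -(-16)*o²/5 = 16*o²/5)
H(x(-11, 4)) - 1*139079 = (16/5)*(-8)² - 1*139079 = (16/5)*64 - 139079 = 1024/5 - 139079 = -694371/5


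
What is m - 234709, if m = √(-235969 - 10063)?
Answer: -234709 + 4*I*√15377 ≈ -2.3471e+5 + 496.02*I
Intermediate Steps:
m = 4*I*√15377 (m = √(-246032) = 4*I*√15377 ≈ 496.02*I)
m - 234709 = 4*I*√15377 - 234709 = -234709 + 4*I*√15377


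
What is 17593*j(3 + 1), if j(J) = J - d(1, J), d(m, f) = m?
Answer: 52779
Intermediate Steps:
j(J) = -1 + J (j(J) = J - 1*1 = J - 1 = -1 + J)
17593*j(3 + 1) = 17593*(-1 + (3 + 1)) = 17593*(-1 + 4) = 17593*3 = 52779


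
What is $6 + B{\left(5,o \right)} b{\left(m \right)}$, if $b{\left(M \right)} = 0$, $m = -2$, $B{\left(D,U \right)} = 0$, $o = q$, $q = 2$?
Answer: $6$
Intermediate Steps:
$o = 2$
$6 + B{\left(5,o \right)} b{\left(m \right)} = 6 + 0 \cdot 0 = 6 + 0 = 6$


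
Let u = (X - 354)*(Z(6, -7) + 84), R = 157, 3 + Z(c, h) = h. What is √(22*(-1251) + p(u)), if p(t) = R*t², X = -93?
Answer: 3*√19086907074 ≈ 4.1447e+5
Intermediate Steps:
Z(c, h) = -3 + h
u = -33078 (u = (-93 - 354)*((-3 - 7) + 84) = -447*(-10 + 84) = -447*74 = -33078)
p(t) = 157*t²
√(22*(-1251) + p(u)) = √(22*(-1251) + 157*(-33078)²) = √(-27522 + 157*1094154084) = √(-27522 + 171782191188) = √171782163666 = 3*√19086907074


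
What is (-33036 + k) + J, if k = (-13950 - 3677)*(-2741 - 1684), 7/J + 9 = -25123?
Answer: 1959452544941/25132 ≈ 7.7966e+7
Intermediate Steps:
J = -7/25132 (J = 7/(-9 - 25123) = 7/(-25132) = 7*(-1/25132) = -7/25132 ≈ -0.00027853)
k = 77999475 (k = -17627*(-4425) = 77999475)
(-33036 + k) + J = (-33036 + 77999475) - 7/25132 = 77966439 - 7/25132 = 1959452544941/25132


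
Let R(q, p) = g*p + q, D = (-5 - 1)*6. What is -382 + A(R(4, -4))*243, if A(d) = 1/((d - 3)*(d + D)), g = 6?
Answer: -491773/1288 ≈ -381.81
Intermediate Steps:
D = -36 (D = -6*6 = -36)
R(q, p) = q + 6*p (R(q, p) = 6*p + q = q + 6*p)
A(d) = 1/((-36 + d)*(-3 + d)) (A(d) = 1/((d - 3)*(d - 36)) = 1/((-3 + d)*(-36 + d)) = 1/((-36 + d)*(-3 + d)))
-382 + A(R(4, -4))*243 = -382 + 243/(108 + (4 + 6*(-4))**2 - 39*(4 + 6*(-4))) = -382 + 243/(108 + (4 - 24)**2 - 39*(4 - 24)) = -382 + 243/(108 + (-20)**2 - 39*(-20)) = -382 + 243/(108 + 400 + 780) = -382 + 243/1288 = -491773/1288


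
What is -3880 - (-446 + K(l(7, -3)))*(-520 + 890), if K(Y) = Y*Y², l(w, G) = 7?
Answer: 34230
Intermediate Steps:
K(Y) = Y³
-3880 - (-446 + K(l(7, -3)))*(-520 + 890) = -3880 - (-446 + 7³)*(-520 + 890) = -3880 - (-446 + 343)*370 = -3880 - (-103)*370 = -3880 - 1*(-38110) = -3880 + 38110 = 34230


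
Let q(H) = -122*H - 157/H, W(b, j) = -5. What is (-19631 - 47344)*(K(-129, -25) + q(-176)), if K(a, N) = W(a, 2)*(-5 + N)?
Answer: -254882002275/176 ≈ -1.4482e+9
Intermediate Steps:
K(a, N) = 25 - 5*N (K(a, N) = -5*(-5 + N) = 25 - 5*N)
q(H) = -157/H - 122*H
(-19631 - 47344)*(K(-129, -25) + q(-176)) = (-19631 - 47344)*((25 - 5*(-25)) + (-157/(-176) - 122*(-176))) = -66975*((25 + 125) + (-157*(-1/176) + 21472)) = -66975*(150 + (157/176 + 21472)) = -66975*(150 + 3779229/176) = -66975*3805629/176 = -254882002275/176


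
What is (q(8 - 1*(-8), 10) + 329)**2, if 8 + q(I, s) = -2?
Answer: 101761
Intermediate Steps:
q(I, s) = -10 (q(I, s) = -8 - 2 = -10)
(q(8 - 1*(-8), 10) + 329)**2 = (-10 + 329)**2 = 319**2 = 101761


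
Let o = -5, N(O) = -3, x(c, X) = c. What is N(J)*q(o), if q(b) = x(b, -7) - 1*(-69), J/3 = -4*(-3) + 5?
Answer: -192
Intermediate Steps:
J = 51 (J = 3*(-4*(-3) + 5) = 3*(12 + 5) = 3*17 = 51)
q(b) = 69 + b (q(b) = b - 1*(-69) = b + 69 = 69 + b)
N(J)*q(o) = -3*(69 - 5) = -3*64 = -192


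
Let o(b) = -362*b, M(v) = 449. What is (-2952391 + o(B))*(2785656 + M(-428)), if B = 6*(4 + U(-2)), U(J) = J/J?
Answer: -8255928427355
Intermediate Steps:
U(J) = 1
B = 30 (B = 6*(4 + 1) = 6*5 = 30)
(-2952391 + o(B))*(2785656 + M(-428)) = (-2952391 - 362*30)*(2785656 + 449) = (-2952391 - 10860)*2786105 = -2963251*2786105 = -8255928427355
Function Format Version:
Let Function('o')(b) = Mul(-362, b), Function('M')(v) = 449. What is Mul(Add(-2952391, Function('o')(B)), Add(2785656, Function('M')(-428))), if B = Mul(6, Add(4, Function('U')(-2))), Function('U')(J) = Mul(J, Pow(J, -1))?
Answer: -8255928427355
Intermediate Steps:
Function('U')(J) = 1
B = 30 (B = Mul(6, Add(4, 1)) = Mul(6, 5) = 30)
Mul(Add(-2952391, Function('o')(B)), Add(2785656, Function('M')(-428))) = Mul(Add(-2952391, Mul(-362, 30)), Add(2785656, 449)) = Mul(Add(-2952391, -10860), 2786105) = Mul(-2963251, 2786105) = -8255928427355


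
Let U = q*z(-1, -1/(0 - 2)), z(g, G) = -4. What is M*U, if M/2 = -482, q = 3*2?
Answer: 23136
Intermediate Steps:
q = 6
M = -964 (M = 2*(-482) = -964)
U = -24 (U = 6*(-4) = -24)
M*U = -964*(-24) = 23136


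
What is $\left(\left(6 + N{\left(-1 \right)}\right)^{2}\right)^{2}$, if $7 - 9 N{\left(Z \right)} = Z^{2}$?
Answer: $\frac{160000}{81} \approx 1975.3$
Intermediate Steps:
$N{\left(Z \right)} = \frac{7}{9} - \frac{Z^{2}}{9}$
$\left(\left(6 + N{\left(-1 \right)}\right)^{2}\right)^{2} = \left(\left(6 + \left(\frac{7}{9} - \frac{\left(-1\right)^{2}}{9}\right)\right)^{2}\right)^{2} = \left(\left(6 + \left(\frac{7}{9} - \frac{1}{9}\right)\right)^{2}\right)^{2} = \left(\left(6 + \frac{2}{3}\right)^{2}\right)^{2} = \left(\left(\frac{20}{3}\right)^{2}\right)^{2} = \left(\frac{400}{9}\right)^{2} = \frac{160000}{81}$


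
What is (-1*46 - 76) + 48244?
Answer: 48122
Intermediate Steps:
(-1*46 - 76) + 48244 = (-46 - 76) + 48244 = -122 + 48244 = 48122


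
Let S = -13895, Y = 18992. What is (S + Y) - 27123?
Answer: -22026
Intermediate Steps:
(S + Y) - 27123 = (-13895 + 18992) - 27123 = 5097 - 27123 = -22026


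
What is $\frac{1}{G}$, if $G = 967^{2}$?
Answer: $\frac{1}{935089} \approx 1.0694 \cdot 10^{-6}$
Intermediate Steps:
$G = 935089$
$\frac{1}{G} = \frac{1}{935089}$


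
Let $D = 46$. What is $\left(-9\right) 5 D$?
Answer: $-2070$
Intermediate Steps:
$\left(-9\right) 5 D = \left(-9\right) 5 \cdot 46 = \left(-45\right) 46 = -2070$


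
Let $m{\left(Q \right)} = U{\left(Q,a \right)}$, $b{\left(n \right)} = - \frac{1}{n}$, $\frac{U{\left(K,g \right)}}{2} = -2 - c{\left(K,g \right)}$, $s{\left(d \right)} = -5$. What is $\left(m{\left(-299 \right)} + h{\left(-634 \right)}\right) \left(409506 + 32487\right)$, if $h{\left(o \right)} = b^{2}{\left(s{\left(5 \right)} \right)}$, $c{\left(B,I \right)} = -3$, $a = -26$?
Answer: $\frac{22541643}{25} \approx 9.0167 \cdot 10^{5}$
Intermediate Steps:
$U{\left(K,g \right)} = 2$ ($U{\left(K,g \right)} = 2 \left(-2 - -3\right) = 2 \left(-2 + 3\right) = 2 \cdot 1 = 2$)
$m{\left(Q \right)} = 2$
$h{\left(o \right)} = \frac{1}{25}$ ($h{\left(o \right)} = \left(- \frac{1}{-5}\right)^{2} = \left(\left(-1\right) \left(- \frac{1}{5}\right)\right)^{2} = \left(\frac{1}{5}\right)^{2} = \frac{1}{25}$)
$\left(m{\left(-299 \right)} + h{\left(-634 \right)}\right) \left(409506 + 32487\right) = \left(2 + \frac{1}{25}\right) \left(409506 + 32487\right) = \frac{51}{25} \cdot 441993 = \frac{22541643}{25}$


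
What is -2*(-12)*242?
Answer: 5808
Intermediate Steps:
-2*(-12)*242 = 24*242 = 5808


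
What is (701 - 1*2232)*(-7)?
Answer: 10717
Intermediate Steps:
(701 - 1*2232)*(-7) = (701 - 2232)*(-7) = -1531*(-7) = 10717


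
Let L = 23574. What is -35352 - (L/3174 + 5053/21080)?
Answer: -12719579387/359720 ≈ -35360.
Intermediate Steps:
-35352 - (L/3174 + 5053/21080) = -35352 - (23574/3174 + 5053/21080) = -35352 - (23574*(1/3174) + 5053*(1/21080)) = -35352 - (3929/529 + 163/680) = -35352 - 1*2757947/359720 = -35352 - 2757947/359720 = -12719579387/359720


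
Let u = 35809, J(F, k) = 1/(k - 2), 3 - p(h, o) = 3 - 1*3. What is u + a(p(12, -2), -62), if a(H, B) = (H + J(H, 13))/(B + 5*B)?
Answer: 73265197/2046 ≈ 35809.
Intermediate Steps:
p(h, o) = 3 (p(h, o) = 3 - (3 - 1*3) = 3 - (3 - 3) = 3 - 1*0 = 3 + 0 = 3)
J(F, k) = 1/(-2 + k)
a(H, B) = (1/11 + H)/(6*B) (a(H, B) = (H + 1/(-2 + 13))/(B + 5*B) = (H + 1/11)/((6*B)) = (H + 1/11)*(1/(6*B)) = (1/11 + H)*(1/(6*B)) = (1/11 + H)/(6*B))
u + a(p(12, -2), -62) = 35809 + (1/66)*(1 + 11*3)/(-62) = 35809 + (1/66)*(-1/62)*(1 + 33) = 35809 + (1/66)*(-1/62)*34 = 35809 - 17/2046 = 73265197/2046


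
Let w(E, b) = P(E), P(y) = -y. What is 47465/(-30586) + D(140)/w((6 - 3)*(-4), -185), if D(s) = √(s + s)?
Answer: -47465/30586 + √70/6 ≈ -0.15742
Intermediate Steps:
D(s) = √2*√s (D(s) = √(2*s) = √2*√s)
w(E, b) = -E
47465/(-30586) + D(140)/w((6 - 3)*(-4), -185) = 47465/(-30586) + (√2*√140)/((-(6 - 3)*(-4))) = 47465*(-1/30586) + (√2*(2*√35))/((-3*(-4))) = -47465/30586 + (2*√70)/((-1*(-12))) = -47465/30586 + (2*√70)/12 = -47465/30586 + (2*√70)*(1/12) = -47465/30586 + √70/6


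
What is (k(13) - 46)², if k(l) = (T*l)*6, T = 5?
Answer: 118336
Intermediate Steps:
k(l) = 30*l (k(l) = (5*l)*6 = 30*l)
(k(13) - 46)² = (30*13 - 46)² = (390 - 46)² = 344² = 118336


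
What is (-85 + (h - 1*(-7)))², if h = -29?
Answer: 11449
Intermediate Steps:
(-85 + (h - 1*(-7)))² = (-85 + (-29 - 1*(-7)))² = (-85 + (-29 + 7))² = (-85 - 22)² = (-107)² = 11449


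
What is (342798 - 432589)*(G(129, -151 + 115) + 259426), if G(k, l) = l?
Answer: -23290887490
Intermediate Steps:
(342798 - 432589)*(G(129, -151 + 115) + 259426) = (342798 - 432589)*((-151 + 115) + 259426) = -89791*(-36 + 259426) = -89791*259390 = -23290887490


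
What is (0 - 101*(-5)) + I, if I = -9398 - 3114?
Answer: -12007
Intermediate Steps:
I = -12512
(0 - 101*(-5)) + I = (0 - 101*(-5)) - 12512 = (0 + 505) - 12512 = 505 - 12512 = -12007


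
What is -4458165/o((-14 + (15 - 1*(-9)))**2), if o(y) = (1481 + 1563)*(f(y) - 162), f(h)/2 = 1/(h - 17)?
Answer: 370027695/40923536 ≈ 9.0419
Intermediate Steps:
f(h) = 2/(-17 + h) (f(h) = 2/(h - 17) = 2/(-17 + h))
o(y) = -493128 + 6088/(-17 + y) (o(y) = (1481 + 1563)*(2/(-17 + y) - 162) = 3044*(-162 + 2/(-17 + y)) = -493128 + 6088/(-17 + y))
-4458165/o((-14 + (15 - 1*(-9)))**2) = -4458165*(-17 + (-14 + (15 - 1*(-9)))**2)/(6088*(1378 - 81*(-14 + (15 - 1*(-9)))**2)) = -4458165*(-17 + (-14 + (15 + 9))**2)/(6088*(1378 - 81*(-14 + (15 + 9))**2)) = -4458165*(-17 + (-14 + 24)**2)/(6088*(1378 - 81*(-14 + 24)**2)) = -4458165*(-17 + 10**2)/(6088*(1378 - 81*10**2)) = -4458165*(-17 + 100)/(6088*(1378 - 81*100)) = -4458165*83/(6088*(1378 - 8100)) = -4458165/(6088*(1/83)*(-6722)) = -4458165/(-40923536/83) = -4458165*(-83/40923536) = 370027695/40923536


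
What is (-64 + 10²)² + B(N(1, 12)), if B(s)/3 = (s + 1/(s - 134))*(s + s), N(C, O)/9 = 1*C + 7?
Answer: 1004184/31 ≈ 32393.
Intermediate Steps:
N(C, O) = 63 + 9*C (N(C, O) = 9*(1*C + 7) = 9*(C + 7) = 9*(7 + C) = 63 + 9*C)
B(s) = 6*s*(s + 1/(-134 + s)) (B(s) = 3*((s + 1/(s - 134))*(s + s)) = 3*((s + 1/(-134 + s))*(2*s)) = 3*(2*s*(s + 1/(-134 + s))) = 6*s*(s + 1/(-134 + s)))
(-64 + 10²)² + B(N(1, 12)) = (-64 + 10²)² + 6*(63 + 9*1)*(1 + (63 + 9*1)² - 134*(63 + 9*1))/(-134 + (63 + 9*1)) = (-64 + 100)² + 6*(63 + 9)*(1 + (63 + 9)² - 134*(63 + 9))/(-134 + (63 + 9)) = 36² + 6*72*(1 + 72² - 134*72)/(-134 + 72) = 1296 + 6*72*(1 + 5184 - 9648)/(-62) = 1296 + 6*72*(-1/62)*(-4463) = 1296 + 964008/31 = 1004184/31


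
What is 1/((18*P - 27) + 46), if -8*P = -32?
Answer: 1/91 ≈ 0.010989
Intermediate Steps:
P = 4 (P = -1/8*(-32) = 4)
1/((18*P - 27) + 46) = 1/((18*4 - 27) + 46) = 1/((72 - 27) + 46) = 1/(45 + 46) = 1/91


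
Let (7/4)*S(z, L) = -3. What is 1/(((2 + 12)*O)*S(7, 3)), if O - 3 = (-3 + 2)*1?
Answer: -1/48 ≈ -0.020833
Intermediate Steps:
S(z, L) = -12/7 (S(z, L) = (4/7)*(-3) = -12/7)
O = 2 (O = 3 + (-3 + 2)*1 = 3 - 1*1 = 3 - 1 = 2)
1/(((2 + 12)*O)*S(7, 3)) = 1/(((2 + 12)*2)*(-12/7)) = 1/((14*2)*(-12/7)) = 1/(28*(-12/7)) = 1/(-48) = -1/48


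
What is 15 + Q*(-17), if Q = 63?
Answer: -1056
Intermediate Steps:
15 + Q*(-17) = 15 + 63*(-17) = 15 - 1071 = -1056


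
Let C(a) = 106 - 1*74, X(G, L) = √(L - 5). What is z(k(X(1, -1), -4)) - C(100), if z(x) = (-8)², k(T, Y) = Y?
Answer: 32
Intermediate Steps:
X(G, L) = √(-5 + L)
z(x) = 64
C(a) = 32 (C(a) = 106 - 74 = 32)
z(k(X(1, -1), -4)) - C(100) = 64 - 1*32 = 64 - 32 = 32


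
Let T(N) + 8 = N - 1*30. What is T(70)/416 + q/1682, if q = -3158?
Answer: -19686/10933 ≈ -1.8006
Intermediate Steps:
T(N) = -38 + N (T(N) = -8 + (N - 1*30) = -8 + (N - 30) = -8 + (-30 + N) = -38 + N)
T(70)/416 + q/1682 = (-38 + 70)/416 - 3158/1682 = 32*(1/416) - 3158*1/1682 = 1/13 - 1579/841 = -19686/10933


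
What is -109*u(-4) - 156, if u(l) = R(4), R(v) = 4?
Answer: -592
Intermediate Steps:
u(l) = 4
-109*u(-4) - 156 = -109*4 - 156 = -436 - 156 = -592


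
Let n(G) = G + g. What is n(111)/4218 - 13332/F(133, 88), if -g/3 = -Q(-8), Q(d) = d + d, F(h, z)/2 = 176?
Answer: -212925/5624 ≈ -37.860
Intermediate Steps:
F(h, z) = 352 (F(h, z) = 2*176 = 352)
Q(d) = 2*d
g = -48 (g = -(-3)*2*(-8) = -(-3)*(-16) = -3*16 = -48)
n(G) = -48 + G (n(G) = G - 48 = -48 + G)
n(111)/4218 - 13332/F(133, 88) = (-48 + 111)/4218 - 13332/352 = 63*(1/4218) - 13332*1/352 = 21/1406 - 303/8 = -212925/5624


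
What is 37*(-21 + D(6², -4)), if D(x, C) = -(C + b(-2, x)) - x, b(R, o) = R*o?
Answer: 703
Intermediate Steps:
D(x, C) = x - C (D(x, C) = -(C - 2*x) - x = (-C + 2*x) - x = x - C)
37*(-21 + D(6², -4)) = 37*(-21 + (6² - 1*(-4))) = 37*(-21 + (36 + 4)) = 37*(-21 + 40) = 37*19 = 703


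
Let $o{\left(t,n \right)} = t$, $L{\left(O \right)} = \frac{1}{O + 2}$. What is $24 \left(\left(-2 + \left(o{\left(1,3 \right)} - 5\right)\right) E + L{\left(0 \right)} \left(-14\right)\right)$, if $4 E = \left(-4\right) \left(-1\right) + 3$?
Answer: $-420$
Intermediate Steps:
$L{\left(O \right)} = \frac{1}{2 + O}$
$E = \frac{7}{4}$ ($E = \frac{\left(-4\right) \left(-1\right) + 3}{4} = \frac{4 + 3}{4} = \frac{1}{4} \cdot 7 = \frac{7}{4} \approx 1.75$)
$24 \left(\left(-2 + \left(o{\left(1,3 \right)} - 5\right)\right) E + L{\left(0 \right)} \left(-14\right)\right) = 24 \left(\left(-2 + \left(1 - 5\right)\right) \frac{7}{4} + \frac{1}{2 + 0} \left(-14\right)\right) = 24 \left(\left(-2 - 4\right) \frac{7}{4} + \frac{1}{2} \left(-14\right)\right) = 24 \left(\left(-6\right) \frac{7}{4} + \frac{1}{2} \left(-14\right)\right) = 24 \left(- \frac{21}{2} - 7\right) = 24 \left(- \frac{35}{2}\right) = -420$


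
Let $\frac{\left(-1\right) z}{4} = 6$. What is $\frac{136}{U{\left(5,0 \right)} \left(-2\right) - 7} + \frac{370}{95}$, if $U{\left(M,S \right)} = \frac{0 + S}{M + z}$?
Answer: $- \frac{2066}{133} \approx -15.534$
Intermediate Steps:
$z = -24$ ($z = \left(-4\right) 6 = -24$)
$U{\left(M,S \right)} = \frac{S}{-24 + M}$ ($U{\left(M,S \right)} = \frac{0 + S}{M - 24} = \frac{S}{-24 + M}$)
$\frac{136}{U{\left(5,0 \right)} \left(-2\right) - 7} + \frac{370}{95} = \frac{136}{\frac{0}{-24 + 5} \left(-2\right) - 7} + \frac{370}{95} = \frac{136}{\frac{0}{-19} \left(-2\right) - 7} + 370 \cdot \frac{1}{95} = \frac{136}{0 \left(- \frac{1}{19}\right) \left(-2\right) - 7} + \frac{74}{19} = \frac{136}{0 \left(-2\right) - 7} + \frac{74}{19} = \frac{136}{0 - 7} + \frac{74}{19} = \frac{136}{-7} + \frac{74}{19} = 136 \left(- \frac{1}{7}\right) + \frac{74}{19} = - \frac{136}{7} + \frac{74}{19} = - \frac{2066}{133}$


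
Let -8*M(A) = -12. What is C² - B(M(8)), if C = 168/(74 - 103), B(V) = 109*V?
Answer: -218559/1682 ≈ -129.94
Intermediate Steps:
M(A) = 3/2 (M(A) = -⅛*(-12) = 3/2)
C = -168/29 (C = 168/(-29) = 168*(-1/29) = -168/29 ≈ -5.7931)
C² - B(M(8)) = (-168/29)² - 109*3/2 = 28224/841 - 1*327/2 = 28224/841 - 327/2 = -218559/1682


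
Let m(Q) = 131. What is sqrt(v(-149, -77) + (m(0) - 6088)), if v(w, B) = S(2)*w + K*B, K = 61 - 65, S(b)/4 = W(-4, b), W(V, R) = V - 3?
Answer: I*sqrt(1477) ≈ 38.432*I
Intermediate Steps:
W(V, R) = -3 + V
S(b) = -28 (S(b) = 4*(-3 - 4) = 4*(-7) = -28)
K = -4
v(w, B) = -28*w - 4*B
sqrt(v(-149, -77) + (m(0) - 6088)) = sqrt((-28*(-149) - 4*(-77)) + (131 - 6088)) = sqrt((4172 + 308) - 5957) = sqrt(4480 - 5957) = sqrt(-1477) = I*sqrt(1477)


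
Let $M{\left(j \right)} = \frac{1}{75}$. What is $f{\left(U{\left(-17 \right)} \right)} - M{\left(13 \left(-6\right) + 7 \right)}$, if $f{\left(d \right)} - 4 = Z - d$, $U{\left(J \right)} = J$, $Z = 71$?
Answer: $\frac{6899}{75} \approx 91.987$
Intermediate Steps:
$M{\left(j \right)} = \frac{1}{75}$
$f{\left(d \right)} = 75 - d$ ($f{\left(d \right)} = 4 - \left(-71 + d\right) = 75 - d$)
$f{\left(U{\left(-17 \right)} \right)} - M{\left(13 \left(-6\right) + 7 \right)} = \left(75 - -17\right) - \frac{1}{75} = \left(75 + 17\right) - \frac{1}{75} = 92 - \frac{1}{75} = \frac{6899}{75}$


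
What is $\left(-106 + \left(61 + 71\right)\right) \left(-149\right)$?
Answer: $-3874$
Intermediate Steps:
$\left(-106 + \left(61 + 71\right)\right) \left(-149\right) = \left(-106 + 132\right) \left(-149\right) = 26 \left(-149\right) = -3874$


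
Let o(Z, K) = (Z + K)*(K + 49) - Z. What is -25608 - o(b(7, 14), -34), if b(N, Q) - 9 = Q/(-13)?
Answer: -327716/13 ≈ -25209.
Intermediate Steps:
b(N, Q) = 9 - Q/13 (b(N, Q) = 9 + Q/(-13) = 9 + Q*(-1/13) = 9 - Q/13)
o(Z, K) = -Z + (49 + K)*(K + Z) (o(Z, K) = (K + Z)*(49 + K) - Z = (49 + K)*(K + Z) - Z = -Z + (49 + K)*(K + Z))
-25608 - o(b(7, 14), -34) = -25608 - ((-34)**2 + 48*(9 - 1/13*14) + 49*(-34) - 34*(9 - 1/13*14)) = -25608 - (1156 + 48*(9 - 14/13) - 1666 - 34*(9 - 14/13)) = -25608 - (1156 + 48*(103/13) - 1666 - 34*103/13) = -25608 - (1156 + 4944/13 - 1666 - 3502/13) = -25608 - 1*(-5188/13) = -25608 + 5188/13 = -327716/13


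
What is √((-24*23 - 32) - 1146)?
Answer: I*√1730 ≈ 41.593*I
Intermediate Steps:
√((-24*23 - 32) - 1146) = √((-552 - 32) - 1146) = √(-584 - 1146) = √(-1730) = I*√1730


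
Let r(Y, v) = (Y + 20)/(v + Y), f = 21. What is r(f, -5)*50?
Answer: 1025/8 ≈ 128.13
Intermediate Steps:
r(Y, v) = (20 + Y)/(Y + v)
r(f, -5)*50 = ((20 + 21)/(21 - 5))*50 = (41/16)*50 = 1025/8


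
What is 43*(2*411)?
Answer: 35346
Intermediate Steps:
43*(2*411) = 43*822 = 35346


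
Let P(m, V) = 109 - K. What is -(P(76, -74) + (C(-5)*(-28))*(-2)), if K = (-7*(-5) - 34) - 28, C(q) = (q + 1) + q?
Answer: 368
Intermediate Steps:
C(q) = 1 + 2*q (C(q) = (1 + q) + q = 1 + 2*q)
K = -27 (K = (35 - 34) - 28 = 1 - 28 = -27)
P(m, V) = 136 (P(m, V) = 109 - 1*(-27) = 109 + 27 = 136)
-(P(76, -74) + (C(-5)*(-28))*(-2)) = -(136 + ((1 + 2*(-5))*(-28))*(-2)) = -(136 + ((1 - 10)*(-28))*(-2)) = -(136 - 9*(-28)*(-2)) = -(136 + 252*(-2)) = -(136 - 504) = -1*(-368) = 368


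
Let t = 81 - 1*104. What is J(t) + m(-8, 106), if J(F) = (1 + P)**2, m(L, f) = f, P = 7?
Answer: 170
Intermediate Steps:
t = -23 (t = 81 - 104 = -23)
J(F) = 64 (J(F) = (1 + 7)**2 = 8**2 = 64)
J(t) + m(-8, 106) = 64 + 106 = 170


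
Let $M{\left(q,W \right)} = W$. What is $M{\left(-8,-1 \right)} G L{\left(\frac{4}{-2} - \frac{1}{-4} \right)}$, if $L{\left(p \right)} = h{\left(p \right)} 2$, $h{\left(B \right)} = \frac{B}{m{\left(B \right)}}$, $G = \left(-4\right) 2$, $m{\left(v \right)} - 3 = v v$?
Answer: $- \frac{448}{97} \approx -4.6186$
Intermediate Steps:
$m{\left(v \right)} = 3 + v^{2}$ ($m{\left(v \right)} = 3 + v v = 3 + v^{2}$)
$G = -8$
$h{\left(B \right)} = \frac{B}{3 + B^{2}}$
$L{\left(p \right)} = \frac{2 p}{3 + p^{2}}$ ($L{\left(p \right)} = \frac{p}{3 + p^{2}} \cdot 2 = \frac{2 p}{3 + p^{2}}$)
$M{\left(-8,-1 \right)} G L{\left(\frac{4}{-2} - \frac{1}{-4} \right)} = \left(-1\right) \left(-8\right) \frac{2 \left(\frac{4}{-2} - \frac{1}{-4}\right)}{3 + \left(\frac{4}{-2} - \frac{1}{-4}\right)^{2}} = 8 \frac{2 \left(4 \left(- \frac{1}{2}\right) - - \frac{1}{4}\right)}{3 + \left(4 \left(- \frac{1}{2}\right) - - \frac{1}{4}\right)^{2}} = 8 \frac{2 \left(-2 + \frac{1}{4}\right)}{3 + \left(-2 + \frac{1}{4}\right)^{2}} = 8 \cdot 2 \left(- \frac{7}{4}\right) \frac{1}{3 + \left(- \frac{7}{4}\right)^{2}} = 8 \cdot 2 \left(- \frac{7}{4}\right) \frac{1}{3 + \frac{49}{16}} = 8 \cdot 2 \left(- \frac{7}{4}\right) \frac{1}{\frac{97}{16}} = 8 \cdot 2 \left(- \frac{7}{4}\right) \frac{16}{97} = 8 \left(- \frac{56}{97}\right) = - \frac{448}{97}$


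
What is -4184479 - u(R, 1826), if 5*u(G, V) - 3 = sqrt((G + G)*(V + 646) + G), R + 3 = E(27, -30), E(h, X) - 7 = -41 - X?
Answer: -20922398/5 - I*sqrt(34615)/5 ≈ -4.1845e+6 - 37.21*I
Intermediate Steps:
E(h, X) = -34 - X (E(h, X) = 7 + (-41 - X) = -34 - X)
R = -7 (R = -3 + (-34 - 1*(-30)) = -3 + (-34 + 30) = -3 - 4 = -7)
u(G, V) = 3/5 + sqrt(G + 2*G*(646 + V))/5 (u(G, V) = 3/5 + sqrt((G + G)*(V + 646) + G)/5 = 3/5 + sqrt((2*G)*(646 + V) + G)/5 = 3/5 + sqrt(2*G*(646 + V) + G)/5 = 3/5 + sqrt(G + 2*G*(646 + V))/5)
-4184479 - u(R, 1826) = -4184479 - (3/5 + sqrt(-7*(1293 + 2*1826))/5) = -4184479 - (3/5 + sqrt(-7*(1293 + 3652))/5) = -4184479 - (3/5 + sqrt(-7*4945)/5) = -4184479 - (3/5 + sqrt(-34615)/5) = -4184479 - (3/5 + (I*sqrt(34615))/5) = -4184479 - (3/5 + I*sqrt(34615)/5) = -4184479 + (-3/5 - I*sqrt(34615)/5) = -20922398/5 - I*sqrt(34615)/5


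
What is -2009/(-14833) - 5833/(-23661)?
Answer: 19150834/50137659 ≈ 0.38197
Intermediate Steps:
-2009/(-14833) - 5833/(-23661) = -2009*(-1/14833) - 5833*(-1/23661) = 287/2119 + 5833/23661 = 19150834/50137659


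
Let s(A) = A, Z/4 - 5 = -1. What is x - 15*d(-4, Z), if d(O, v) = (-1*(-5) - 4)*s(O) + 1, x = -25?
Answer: 20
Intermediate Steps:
Z = 16 (Z = 20 + 4*(-1) = 20 - 4 = 16)
d(O, v) = 1 + O (d(O, v) = (-1*(-5) - 4)*O + 1 = (5 - 4)*O + 1 = 1*O + 1 = O + 1 = 1 + O)
x - 15*d(-4, Z) = -25 - 15*(1 - 4) = -25 - 15*(-3) = -25 + 45 = 20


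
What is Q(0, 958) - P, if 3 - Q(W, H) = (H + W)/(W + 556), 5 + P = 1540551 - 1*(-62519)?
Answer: -445651715/278 ≈ -1.6031e+6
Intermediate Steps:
P = 1603065 (P = -5 + (1540551 - 1*(-62519)) = -5 + (1540551 + 62519) = -5 + 1603070 = 1603065)
Q(W, H) = 3 - (H + W)/(556 + W) (Q(W, H) = 3 - (H + W)/(W + 556) = 3 - (H + W)/(556 + W))
Q(0, 958) - P = (1668 - 1*958 + 2*0)/(556 + 0) - 1*1603065 = (1668 - 958 + 0)/556 - 1603065 = (1/556)*710 - 1603065 = 355/278 - 1603065 = -445651715/278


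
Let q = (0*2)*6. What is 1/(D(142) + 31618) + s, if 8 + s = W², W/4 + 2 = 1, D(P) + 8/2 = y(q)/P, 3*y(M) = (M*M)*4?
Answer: 252913/31614 ≈ 8.0000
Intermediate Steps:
q = 0 (q = 0*6 = 0)
y(M) = 4*M²/3 (y(M) = ((M*M)*4)/3 = (M²*4)/3 = (4*M²)/3 = 4*M²/3)
D(P) = -4 (D(P) = -4 + ((4/3)*0²)/P = -4 + ((4/3)*0)/P = -4 + 0/P = -4 + 0 = -4)
W = -4 (W = -8 + 4*1 = -8 + 4 = -4)
s = 8 (s = -8 + (-4)² = -8 + 16 = 8)
1/(D(142) + 31618) + s = 1/(-4 + 31618) + 8 = 1/31614 + 8 = 252913/31614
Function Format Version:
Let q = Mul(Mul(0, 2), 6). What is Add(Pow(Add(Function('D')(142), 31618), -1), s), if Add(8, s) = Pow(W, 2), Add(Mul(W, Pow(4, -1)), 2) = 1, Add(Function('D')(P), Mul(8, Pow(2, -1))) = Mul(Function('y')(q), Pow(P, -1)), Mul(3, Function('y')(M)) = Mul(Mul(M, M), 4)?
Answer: Rational(252913, 31614) ≈ 8.0000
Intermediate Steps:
q = 0 (q = Mul(0, 6) = 0)
Function('y')(M) = Mul(Rational(4, 3), Pow(M, 2)) (Function('y')(M) = Mul(Rational(1, 3), Mul(Mul(M, M), 4)) = Mul(Rational(1, 3), Mul(Pow(M, 2), 4)) = Mul(Rational(1, 3), Mul(4, Pow(M, 2))) = Mul(Rational(4, 3), Pow(M, 2)))
Function('D')(P) = -4 (Function('D')(P) = Add(-4, Mul(Mul(Rational(4, 3), Pow(0, 2)), Pow(P, -1))) = Add(-4, Mul(Mul(Rational(4, 3), 0), Pow(P, -1))) = Add(-4, Mul(0, Pow(P, -1))) = Add(-4, 0) = -4)
W = -4 (W = Add(-8, Mul(4, 1)) = Add(-8, 4) = -4)
s = 8 (s = Add(-8, Pow(-4, 2)) = Add(-8, 16) = 8)
Add(Pow(Add(Function('D')(142), 31618), -1), s) = Add(Pow(Add(-4, 31618), -1), 8) = Add(Pow(31614, -1), 8) = Add(Rational(1, 31614), 8) = Rational(252913, 31614)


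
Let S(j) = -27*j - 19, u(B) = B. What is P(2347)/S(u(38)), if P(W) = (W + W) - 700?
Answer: -3994/1045 ≈ -3.8220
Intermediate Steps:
S(j) = -19 - 27*j
P(W) = -700 + 2*W (P(W) = 2*W - 700 = -700 + 2*W)
P(2347)/S(u(38)) = (-700 + 2*2347)/(-19 - 27*38) = (-700 + 4694)/(-19 - 1026) = 3994/(-1045) = 3994*(-1/1045) = -3994/1045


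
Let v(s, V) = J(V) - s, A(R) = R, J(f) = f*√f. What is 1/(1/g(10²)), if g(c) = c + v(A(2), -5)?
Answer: 98 - 5*I*√5 ≈ 98.0 - 11.18*I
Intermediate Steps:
J(f) = f^(3/2)
v(s, V) = V^(3/2) - s
g(c) = -2 + c - 5*I*√5 (g(c) = c + ((-5)^(3/2) - 1*2) = c + (-5*I*√5 - 2) = c + (-2 - 5*I*√5) = -2 + c - 5*I*√5)
1/(1/g(10²)) = 1/(1/(-2 + 10² - 5*I*√5)) = 1/(1/(-2 + 100 - 5*I*√5)) = 1/(1/(98 - 5*I*√5)) = 98 - 5*I*√5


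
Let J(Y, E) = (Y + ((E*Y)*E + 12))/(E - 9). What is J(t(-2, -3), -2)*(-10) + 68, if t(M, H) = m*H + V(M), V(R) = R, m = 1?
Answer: 618/11 ≈ 56.182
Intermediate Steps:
t(M, H) = H + M (t(M, H) = 1*H + M = H + M)
J(Y, E) = (12 + Y + Y*E²)/(-9 + E) (J(Y, E) = (Y + (Y*E² + 12))/(-9 + E) = (Y + (12 + Y*E²))/(-9 + E) = (12 + Y + Y*E²)/(-9 + E))
J(t(-2, -3), -2)*(-10) + 68 = ((12 + (-3 - 2) + (-3 - 2)*(-2)²)/(-9 - 2))*(-10) + 68 = ((12 - 5 - 5*4)/(-11))*(-10) + 68 = -(12 - 5 - 20)/11*(-10) + 68 = -1/11*(-13)*(-10) + 68 = (13/11)*(-10) + 68 = -130/11 + 68 = 618/11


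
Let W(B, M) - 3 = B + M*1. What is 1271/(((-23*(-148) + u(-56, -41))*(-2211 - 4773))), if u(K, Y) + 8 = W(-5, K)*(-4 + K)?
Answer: -1271/48021984 ≈ -2.6467e-5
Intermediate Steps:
W(B, M) = 3 + B + M (W(B, M) = 3 + (B + M*1) = 3 + (B + M) = 3 + B + M)
u(K, Y) = -8 + (-4 + K)*(-2 + K) (u(K, Y) = -8 + (3 - 5 + K)*(-4 + K) = -8 + (-2 + K)*(-4 + K) = -8 + (-4 + K)*(-2 + K))
1271/(((-23*(-148) + u(-56, -41))*(-2211 - 4773))) = 1271/(((-23*(-148) - 56*(-6 - 56))*(-2211 - 4773))) = 1271/(((3404 - 56*(-62))*(-6984))) = 1271/(((3404 + 3472)*(-6984))) = 1271/((6876*(-6984))) = 1271/(-48021984) = 1271*(-1/48021984) = -1271/48021984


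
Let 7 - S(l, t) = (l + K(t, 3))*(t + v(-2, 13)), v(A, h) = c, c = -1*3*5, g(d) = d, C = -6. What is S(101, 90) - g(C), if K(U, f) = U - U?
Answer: -7562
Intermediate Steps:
c = -15 (c = -3*5 = -15)
v(A, h) = -15
K(U, f) = 0
S(l, t) = 7 - l*(-15 + t) (S(l, t) = 7 - (l + 0)*(t - 15) = 7 - l*(-15 + t))
S(101, 90) - g(C) = (7 + 15*101 - 1*101*90) - 1*(-6) = (7 + 1515 - 9090) + 6 = -7568 + 6 = -7562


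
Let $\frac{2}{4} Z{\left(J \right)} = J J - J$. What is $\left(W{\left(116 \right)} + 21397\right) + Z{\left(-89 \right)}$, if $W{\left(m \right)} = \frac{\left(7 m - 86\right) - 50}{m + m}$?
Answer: $\frac{2170355}{58} \approx 37420.0$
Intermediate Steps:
$Z{\left(J \right)} = - 2 J + 2 J^{2}$ ($Z{\left(J \right)} = 2 \left(J J - J\right) = 2 \left(J^{2} - J\right) = - 2 J + 2 J^{2}$)
$W{\left(m \right)} = \frac{-136 + 7 m}{2 m}$ ($W{\left(m \right)} = \frac{\left(-86 + 7 m\right) - 50}{2 m} = \left(-136 + 7 m\right) \frac{1}{2 m} = \frac{-136 + 7 m}{2 m}$)
$\left(W{\left(116 \right)} + 21397\right) + Z{\left(-89 \right)} = \left(\left(\frac{7}{2} - \frac{68}{116}\right) + 21397\right) + 2 \left(-89\right) \left(-1 - 89\right) = \left(\left(\frac{7}{2} - \frac{17}{29}\right) + 21397\right) + 2 \left(-89\right) \left(-90\right) = \left(\left(\frac{7}{2} - \frac{17}{29}\right) + 21397\right) + 16020 = \left(\frac{169}{58} + 21397\right) + 16020 = \frac{1241195}{58} + 16020 = \frac{2170355}{58}$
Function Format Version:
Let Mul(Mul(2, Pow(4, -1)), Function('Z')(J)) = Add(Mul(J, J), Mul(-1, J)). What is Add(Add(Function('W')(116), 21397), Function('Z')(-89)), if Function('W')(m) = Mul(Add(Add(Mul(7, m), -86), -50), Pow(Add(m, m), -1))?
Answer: Rational(2170355, 58) ≈ 37420.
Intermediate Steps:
Function('Z')(J) = Add(Mul(-2, J), Mul(2, Pow(J, 2))) (Function('Z')(J) = Mul(2, Add(Mul(J, J), Mul(-1, J))) = Mul(2, Add(Pow(J, 2), Mul(-1, J))) = Add(Mul(-2, J), Mul(2, Pow(J, 2))))
Function('W')(m) = Mul(Rational(1, 2), Pow(m, -1), Add(-136, Mul(7, m))) (Function('W')(m) = Mul(Add(Add(-86, Mul(7, m)), -50), Pow(Mul(2, m), -1)) = Mul(Add(-136, Mul(7, m)), Mul(Rational(1, 2), Pow(m, -1))) = Mul(Rational(1, 2), Pow(m, -1), Add(-136, Mul(7, m))))
Add(Add(Function('W')(116), 21397), Function('Z')(-89)) = Add(Add(Add(Rational(7, 2), Mul(-68, Pow(116, -1))), 21397), Mul(2, -89, Add(-1, -89))) = Add(Add(Add(Rational(7, 2), Mul(-68, Rational(1, 116))), 21397), Mul(2, -89, -90)) = Add(Add(Add(Rational(7, 2), Rational(-17, 29)), 21397), 16020) = Add(Add(Rational(169, 58), 21397), 16020) = Add(Rational(1241195, 58), 16020) = Rational(2170355, 58)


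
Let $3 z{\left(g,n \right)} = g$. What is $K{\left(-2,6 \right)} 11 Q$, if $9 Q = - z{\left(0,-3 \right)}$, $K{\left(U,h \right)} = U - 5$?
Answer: $0$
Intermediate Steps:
$z{\left(g,n \right)} = \frac{g}{3}$
$K{\left(U,h \right)} = -5 + U$ ($K{\left(U,h \right)} = U - 5 = -5 + U$)
$Q = 0$ ($Q = \frac{\left(-1\right) \frac{1}{3} \cdot 0}{9} = \frac{\left(-1\right) 0}{9} = \frac{1}{9} \cdot 0 = 0$)
$K{\left(-2,6 \right)} 11 Q = \left(-5 - 2\right) 11 \cdot 0 = \left(-7\right) 11 \cdot 0 = \left(-77\right) 0 = 0$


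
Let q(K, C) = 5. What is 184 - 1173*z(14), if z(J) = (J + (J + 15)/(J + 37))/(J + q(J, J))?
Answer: -13593/19 ≈ -715.42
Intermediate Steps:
z(J) = (J + (15 + J)/(37 + J))/(5 + J) (z(J) = (J + (J + 15)/(J + 37))/(J + 5) = (J + (15 + J)/(37 + J))/(5 + J))
184 - 1173*z(14) = 184 - 1173*(15 + 14² + 38*14)/(185 + 14² + 42*14) = 184 - 1173*(15 + 196 + 532)/(185 + 196 + 588) = 184 - 1173*743/969 = 184 - 17089/19 = -13593/19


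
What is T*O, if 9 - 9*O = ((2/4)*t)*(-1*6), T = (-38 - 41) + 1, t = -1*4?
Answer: 26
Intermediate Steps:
t = -4
T = -78 (T = -79 + 1 = -78)
O = -1/3 (O = 1 - (2/4)*(-4)*(-1*6)/9 = 1 - (2*(1/4))*(-4)*(-6)/9 = 1 - (1/2)*(-4)*(-6)/9 = 1 - (-2)*(-6)/9 = 1 - 1/9*12 = 1 - 4/3 = -1/3 ≈ -0.33333)
T*O = -78*(-1/3) = 26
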